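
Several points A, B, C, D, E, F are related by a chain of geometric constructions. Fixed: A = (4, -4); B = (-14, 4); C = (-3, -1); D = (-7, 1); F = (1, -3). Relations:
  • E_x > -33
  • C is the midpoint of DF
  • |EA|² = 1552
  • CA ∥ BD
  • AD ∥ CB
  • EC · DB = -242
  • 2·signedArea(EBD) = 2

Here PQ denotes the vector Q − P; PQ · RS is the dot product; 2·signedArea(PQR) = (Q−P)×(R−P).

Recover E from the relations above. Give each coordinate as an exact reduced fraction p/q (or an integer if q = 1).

E = (-32, 12)

1. E_x = -32  [EC · DB = -242 ∩ 2·signedArea(EBD) = 2]
2. E_y = 12  [EC · DB = -242 ∩ 2·signedArea(EBD) = 2]
   → E = (-32, 12)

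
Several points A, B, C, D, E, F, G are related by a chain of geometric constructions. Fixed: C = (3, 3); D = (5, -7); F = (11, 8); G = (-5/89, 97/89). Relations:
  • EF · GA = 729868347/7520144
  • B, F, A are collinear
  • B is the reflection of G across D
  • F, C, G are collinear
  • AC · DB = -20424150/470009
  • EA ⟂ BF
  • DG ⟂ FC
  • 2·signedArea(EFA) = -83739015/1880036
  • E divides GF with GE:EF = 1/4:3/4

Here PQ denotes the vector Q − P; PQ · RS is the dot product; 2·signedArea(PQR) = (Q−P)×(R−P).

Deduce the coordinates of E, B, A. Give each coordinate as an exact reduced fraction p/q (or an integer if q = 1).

A = (5064196/470009, 4676923/1880036)
B = (895/89, -1343/89)
E = (241/89, 1003/356)

1. E_x = 241/89  [E divides GF with GE:EF = 1/4:3/4]
2. E_y = 1003/356  [E divides GF with GE:EF = 1/4:3/4]
   → E = (241/89, 1003/356)
3. B_x = 895/89  [B is the reflection of G across D]
4. B_y = -1343/89  [B is the reflection of G across D]
   → B = (895/89, -1343/89)
5. A_x = 5064196/470009  [B, F, A are collinear ∩ EA ⟂ BF]
6. A_y = 4676923/1880036  [B, F, A are collinear ∩ EA ⟂ BF]
   → A = (5064196/470009, 4676923/1880036)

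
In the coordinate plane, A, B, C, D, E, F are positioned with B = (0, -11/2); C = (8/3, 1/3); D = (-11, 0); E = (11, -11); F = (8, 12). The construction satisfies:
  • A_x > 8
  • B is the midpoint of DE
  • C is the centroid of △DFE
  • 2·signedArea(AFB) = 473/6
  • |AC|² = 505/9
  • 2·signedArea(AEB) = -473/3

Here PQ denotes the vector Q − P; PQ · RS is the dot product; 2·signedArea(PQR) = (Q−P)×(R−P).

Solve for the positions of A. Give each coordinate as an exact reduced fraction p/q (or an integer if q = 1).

A = (9, 13/3)

1. A_x = 9  [2·signedArea(AEB) = -473/3 ∩ 2·signedArea(AFB) = 473/6]
2. A_y = 13/3  [2·signedArea(AEB) = -473/3 ∩ 2·signedArea(AFB) = 473/6]
   → A = (9, 13/3)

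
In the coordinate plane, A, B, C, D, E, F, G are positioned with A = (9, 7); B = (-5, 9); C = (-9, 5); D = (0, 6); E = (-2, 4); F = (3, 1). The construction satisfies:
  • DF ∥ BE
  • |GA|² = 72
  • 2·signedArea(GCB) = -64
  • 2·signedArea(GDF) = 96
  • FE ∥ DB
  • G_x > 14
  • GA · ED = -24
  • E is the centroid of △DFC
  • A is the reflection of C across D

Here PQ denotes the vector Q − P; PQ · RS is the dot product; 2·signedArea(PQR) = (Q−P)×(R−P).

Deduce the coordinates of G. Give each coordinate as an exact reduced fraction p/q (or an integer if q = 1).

1. G_x = 15  [2·signedArea(GDF) = 96 ∩ 2·signedArea(GCB) = -64]
2. G_y = 13  [2·signedArea(GDF) = 96 ∩ 2·signedArea(GCB) = -64]
   → G = (15, 13)

G = (15, 13)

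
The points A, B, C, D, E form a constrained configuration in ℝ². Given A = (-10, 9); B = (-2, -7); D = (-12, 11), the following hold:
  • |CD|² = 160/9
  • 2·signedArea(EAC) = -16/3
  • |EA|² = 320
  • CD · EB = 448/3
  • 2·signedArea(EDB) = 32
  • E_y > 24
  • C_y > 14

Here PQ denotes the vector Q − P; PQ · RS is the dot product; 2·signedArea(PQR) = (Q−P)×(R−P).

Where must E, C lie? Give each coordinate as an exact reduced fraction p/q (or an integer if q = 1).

1. E_x = -18  [line 18·x + 10·y + 74 = 0 ∩ |EA|² = 320]
2. E_y = 25  [line 18·x + 10·y + 74 = 0 ∩ |EA|² = 320]
   → E = (-18, 25)
3. C_x = -40/3  [2·signedArea(EAC) = -16/3 ∩ CD · EB = 448/3]
4. C_y = 15  [2·signedArea(EAC) = -16/3 ∩ CD · EB = 448/3]
   → C = (-40/3, 15)

C = (-40/3, 15)
E = (-18, 25)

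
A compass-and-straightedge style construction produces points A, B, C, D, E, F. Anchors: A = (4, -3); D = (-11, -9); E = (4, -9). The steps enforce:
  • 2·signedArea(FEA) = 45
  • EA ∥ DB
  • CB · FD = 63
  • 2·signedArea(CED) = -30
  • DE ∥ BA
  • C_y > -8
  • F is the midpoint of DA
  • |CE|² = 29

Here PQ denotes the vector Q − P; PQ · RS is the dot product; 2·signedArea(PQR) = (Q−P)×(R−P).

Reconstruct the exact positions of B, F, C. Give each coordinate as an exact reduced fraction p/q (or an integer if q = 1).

1. B_x = -11  [DE ∥ BA ∩ EA ∥ DB]
2. B_y = -3  [DE ∥ BA ∩ EA ∥ DB]
   → B = (-11, -3)
3. F_x = -7/2  [F is the midpoint of DA]
4. F_y = -6  [F is the midpoint of DA]
   → F = (-7/2, -6)
5. C_x = -1  [CB · FD = 63 ∩ 2·signedArea(CED) = -30]
6. C_y = -7  [CB · FD = 63 ∩ 2·signedArea(CED) = -30]
   → C = (-1, -7)

B = (-11, -3)
C = (-1, -7)
F = (-7/2, -6)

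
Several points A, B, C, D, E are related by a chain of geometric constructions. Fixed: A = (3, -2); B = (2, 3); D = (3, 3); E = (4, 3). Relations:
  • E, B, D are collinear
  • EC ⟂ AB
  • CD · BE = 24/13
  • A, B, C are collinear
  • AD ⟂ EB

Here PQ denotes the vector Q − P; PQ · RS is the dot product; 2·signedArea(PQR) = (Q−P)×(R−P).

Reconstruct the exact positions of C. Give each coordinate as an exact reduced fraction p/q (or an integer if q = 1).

C = (27/13, 34/13)

1. C_x = 27/13  [A, B, C are collinear ∩ EC ⟂ AB]
2. C_y = 34/13  [A, B, C are collinear ∩ EC ⟂ AB]
   → C = (27/13, 34/13)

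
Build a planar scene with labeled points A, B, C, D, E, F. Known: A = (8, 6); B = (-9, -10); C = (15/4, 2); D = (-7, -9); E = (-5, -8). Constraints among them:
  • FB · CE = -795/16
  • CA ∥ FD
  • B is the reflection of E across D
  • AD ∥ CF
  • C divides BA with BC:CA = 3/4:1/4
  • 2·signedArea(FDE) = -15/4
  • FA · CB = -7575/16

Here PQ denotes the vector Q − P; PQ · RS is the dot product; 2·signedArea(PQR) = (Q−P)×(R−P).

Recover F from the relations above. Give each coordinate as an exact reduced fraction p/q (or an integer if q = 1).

1. F_x = -45/4  [CA ∥ FD ∩ AD ∥ CF]
2. F_y = -13  [CA ∥ FD ∩ AD ∥ CF]
   → F = (-45/4, -13)

F = (-45/4, -13)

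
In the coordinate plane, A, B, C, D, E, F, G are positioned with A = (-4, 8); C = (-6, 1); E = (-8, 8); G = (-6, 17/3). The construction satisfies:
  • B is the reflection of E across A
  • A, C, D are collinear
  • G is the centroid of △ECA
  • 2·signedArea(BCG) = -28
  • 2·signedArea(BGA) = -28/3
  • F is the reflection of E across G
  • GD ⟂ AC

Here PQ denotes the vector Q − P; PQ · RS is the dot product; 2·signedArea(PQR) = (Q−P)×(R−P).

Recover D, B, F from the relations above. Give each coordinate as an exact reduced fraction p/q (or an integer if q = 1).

B = (0, 8)
D = (-758/159, 845/159)
F = (-4, 10/3)

1. D_x = -758/159  [A, C, D are collinear ∩ GD ⟂ AC]
2. D_y = 845/159  [A, C, D are collinear ∩ GD ⟂ AC]
   → D = (-758/159, 845/159)
3. B_x = 0  [B is the reflection of E across A]
4. B_y = 8  [B is the reflection of E across A]
   → B = (0, 8)
5. F_x = -4  [F is the reflection of E across G]
6. F_y = 10/3  [F is the reflection of E across G]
   → F = (-4, 10/3)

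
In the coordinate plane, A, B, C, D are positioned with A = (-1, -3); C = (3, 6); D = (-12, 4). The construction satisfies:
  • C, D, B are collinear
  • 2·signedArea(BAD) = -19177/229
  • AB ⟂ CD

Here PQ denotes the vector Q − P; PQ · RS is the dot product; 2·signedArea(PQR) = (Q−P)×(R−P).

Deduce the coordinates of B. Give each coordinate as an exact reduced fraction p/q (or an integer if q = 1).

1. B_x = -483/229  [C, D, B are collinear ∩ AB ⟂ CD]
2. B_y = 1218/229  [C, D, B are collinear ∩ AB ⟂ CD]
   → B = (-483/229, 1218/229)

B = (-483/229, 1218/229)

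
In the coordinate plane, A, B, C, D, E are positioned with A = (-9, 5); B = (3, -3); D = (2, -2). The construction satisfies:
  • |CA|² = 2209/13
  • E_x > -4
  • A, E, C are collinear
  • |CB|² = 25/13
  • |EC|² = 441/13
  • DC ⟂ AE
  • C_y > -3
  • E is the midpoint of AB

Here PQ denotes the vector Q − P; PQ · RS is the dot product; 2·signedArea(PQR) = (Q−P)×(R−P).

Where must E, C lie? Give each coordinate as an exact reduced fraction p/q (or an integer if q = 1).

1. E_x = -3  [E is the midpoint of AB]
2. E_y = 1  [E is the midpoint of AB]
   → E = (-3, 1)
3. C_x = 24/13  [A, E, C are collinear ∩ DC ⟂ AE]
4. C_y = -29/13  [A, E, C are collinear ∩ DC ⟂ AE]
   → C = (24/13, -29/13)

C = (24/13, -29/13)
E = (-3, 1)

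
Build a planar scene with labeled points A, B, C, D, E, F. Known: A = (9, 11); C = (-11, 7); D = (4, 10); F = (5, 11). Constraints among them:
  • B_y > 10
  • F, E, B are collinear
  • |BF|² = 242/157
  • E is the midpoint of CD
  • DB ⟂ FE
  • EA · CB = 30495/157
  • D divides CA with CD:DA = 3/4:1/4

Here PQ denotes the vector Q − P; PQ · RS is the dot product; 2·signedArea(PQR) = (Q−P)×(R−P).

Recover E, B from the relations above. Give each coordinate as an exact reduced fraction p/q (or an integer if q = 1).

1. E_x = -7/2  [E is the midpoint of CD]
2. E_y = 17/2  [E is the midpoint of CD]
   → E = (-7/2, 17/2)
3. B_x = 598/157  [F, E, B are collinear ∩ DB ⟂ FE]
4. B_y = 1672/157  [F, E, B are collinear ∩ DB ⟂ FE]
   → B = (598/157, 1672/157)

B = (598/157, 1672/157)
E = (-7/2, 17/2)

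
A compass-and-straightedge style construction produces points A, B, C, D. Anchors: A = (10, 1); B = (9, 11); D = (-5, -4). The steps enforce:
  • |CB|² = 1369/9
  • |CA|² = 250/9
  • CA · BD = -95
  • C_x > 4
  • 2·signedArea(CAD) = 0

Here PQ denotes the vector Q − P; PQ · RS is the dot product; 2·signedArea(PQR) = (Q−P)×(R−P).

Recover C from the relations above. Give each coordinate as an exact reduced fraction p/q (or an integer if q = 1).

1. C_x = 5  [2·signedArea(CAD) = 0 ∩ CA · BD = -95]
2. C_y = -2/3  [2·signedArea(CAD) = 0 ∩ CA · BD = -95]
   → C = (5, -2/3)

C = (5, -2/3)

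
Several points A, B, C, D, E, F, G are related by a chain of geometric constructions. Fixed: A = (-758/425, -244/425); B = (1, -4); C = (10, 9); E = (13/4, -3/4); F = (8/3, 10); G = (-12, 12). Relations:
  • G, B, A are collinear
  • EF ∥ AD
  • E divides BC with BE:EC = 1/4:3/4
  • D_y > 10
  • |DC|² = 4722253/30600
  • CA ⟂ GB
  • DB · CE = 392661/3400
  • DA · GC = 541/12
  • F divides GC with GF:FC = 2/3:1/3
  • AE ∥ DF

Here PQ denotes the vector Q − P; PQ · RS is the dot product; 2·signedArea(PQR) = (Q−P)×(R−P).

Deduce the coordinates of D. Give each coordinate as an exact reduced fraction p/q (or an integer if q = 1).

1. D_x = -12071/5100  [AE ∥ DF ∩ EF ∥ AD]
2. D_y = 17299/1700  [AE ∥ DF ∩ EF ∥ AD]
   → D = (-12071/5100, 17299/1700)

D = (-12071/5100, 17299/1700)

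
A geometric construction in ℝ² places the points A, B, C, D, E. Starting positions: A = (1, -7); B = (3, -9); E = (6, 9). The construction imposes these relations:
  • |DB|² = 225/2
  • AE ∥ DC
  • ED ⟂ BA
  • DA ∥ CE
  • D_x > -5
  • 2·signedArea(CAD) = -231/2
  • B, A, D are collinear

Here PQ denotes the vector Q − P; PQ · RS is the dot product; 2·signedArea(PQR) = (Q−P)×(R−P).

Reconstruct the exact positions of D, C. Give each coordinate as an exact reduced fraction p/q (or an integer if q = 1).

C = (1/2, 29/2)
D = (-9/2, -3/2)

1. D_x = -9/2  [B, A, D are collinear ∩ ED ⟂ BA]
2. D_y = -3/2  [B, A, D are collinear ∩ ED ⟂ BA]
   → D = (-9/2, -3/2)
3. C_x = 1/2  [DA ∥ CE ∩ AE ∥ DC]
4. C_y = 29/2  [DA ∥ CE ∩ AE ∥ DC]
   → C = (1/2, 29/2)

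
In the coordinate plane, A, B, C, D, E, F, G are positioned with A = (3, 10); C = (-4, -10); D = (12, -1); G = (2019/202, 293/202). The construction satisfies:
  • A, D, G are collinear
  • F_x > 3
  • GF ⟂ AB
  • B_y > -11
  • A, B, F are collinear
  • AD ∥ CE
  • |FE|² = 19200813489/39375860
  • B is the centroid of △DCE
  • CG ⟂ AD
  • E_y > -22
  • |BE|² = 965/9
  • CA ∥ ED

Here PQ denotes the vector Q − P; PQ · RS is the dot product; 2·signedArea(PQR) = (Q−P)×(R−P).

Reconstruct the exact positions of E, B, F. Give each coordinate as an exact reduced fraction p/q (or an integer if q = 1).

1. E_x = 5  [CA ∥ ED ∩ AD ∥ CE]
2. E_y = -21  [CA ∥ ED ∩ AD ∥ CE]
   → E = (5, -21)
3. B_x = 13/3  [B is the centroid of △DCE]
4. B_y = -32/3  [B is the centroid of △DCE]
   → B = (13/3, -32/3)
5. F_x = 348758/97465  [A, B, F are collinear ∩ GF ⟂ AB]
6. F_y = 202047/194930  [A, B, F are collinear ∩ GF ⟂ AB]
   → F = (348758/97465, 202047/194930)

B = (13/3, -32/3)
E = (5, -21)
F = (348758/97465, 202047/194930)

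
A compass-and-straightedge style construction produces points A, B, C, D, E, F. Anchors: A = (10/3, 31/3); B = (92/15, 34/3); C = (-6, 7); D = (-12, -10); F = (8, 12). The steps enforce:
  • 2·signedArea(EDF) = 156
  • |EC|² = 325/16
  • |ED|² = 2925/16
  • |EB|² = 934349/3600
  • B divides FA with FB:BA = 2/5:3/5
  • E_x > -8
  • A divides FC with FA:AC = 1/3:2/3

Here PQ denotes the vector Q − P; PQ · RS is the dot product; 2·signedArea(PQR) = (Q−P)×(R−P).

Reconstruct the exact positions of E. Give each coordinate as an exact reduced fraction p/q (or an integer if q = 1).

E = (-15/2, 11/4)

1. E_x = -15/2  [line -22·x + 20·y + -220 = 0 ∩ |ED|² = 2925/16]
2. E_y = 11/4  [line -22·x + 20·y + -220 = 0 ∩ |ED|² = 2925/16]
   → E = (-15/2, 11/4)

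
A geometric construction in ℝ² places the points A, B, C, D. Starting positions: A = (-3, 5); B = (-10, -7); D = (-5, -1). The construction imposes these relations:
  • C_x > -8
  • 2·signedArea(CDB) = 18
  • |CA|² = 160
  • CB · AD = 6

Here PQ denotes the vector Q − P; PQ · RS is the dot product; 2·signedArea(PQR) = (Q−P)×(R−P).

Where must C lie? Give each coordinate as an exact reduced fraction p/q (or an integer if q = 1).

1. C_x = -7  [2·signedArea(CDB) = 18 ∩ CB · AD = 6]
2. C_y = -7  [2·signedArea(CDB) = 18 ∩ CB · AD = 6]
   → C = (-7, -7)

C = (-7, -7)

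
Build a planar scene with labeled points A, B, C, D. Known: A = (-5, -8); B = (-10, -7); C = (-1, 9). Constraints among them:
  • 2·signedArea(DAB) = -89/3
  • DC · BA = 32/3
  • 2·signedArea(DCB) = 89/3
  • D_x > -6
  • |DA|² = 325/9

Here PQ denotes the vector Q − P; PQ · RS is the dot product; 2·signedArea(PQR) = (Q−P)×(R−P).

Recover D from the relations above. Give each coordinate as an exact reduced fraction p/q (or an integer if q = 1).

D = (-16/3, -2)

1. D_x = -16/3  [2·signedArea(DAB) = -89/3 ∩ 2·signedArea(DCB) = 89/3]
2. D_y = -2  [2·signedArea(DAB) = -89/3 ∩ 2·signedArea(DCB) = 89/3]
   → D = (-16/3, -2)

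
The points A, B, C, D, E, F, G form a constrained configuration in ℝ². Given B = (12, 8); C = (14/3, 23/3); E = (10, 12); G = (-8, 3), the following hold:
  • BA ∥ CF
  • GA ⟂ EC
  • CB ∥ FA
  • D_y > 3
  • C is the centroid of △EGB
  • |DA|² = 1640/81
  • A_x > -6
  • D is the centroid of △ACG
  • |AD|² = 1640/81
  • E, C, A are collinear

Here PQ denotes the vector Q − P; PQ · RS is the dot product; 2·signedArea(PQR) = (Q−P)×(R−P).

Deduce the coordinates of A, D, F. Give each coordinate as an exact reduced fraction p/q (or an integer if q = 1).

1. A_x = -446/85  [E, C, A are collinear ∩ GA ⟂ EC]
2. A_y = -33/85  [E, C, A are collinear ∩ GA ⟂ EC]
   → A = (-446/85, -33/85)
3. D_x = -2188/765  [D is the centroid of △ACG]
4. D_y = 2621/765  [D is the centroid of △ACG]
   → D = (-2188/765, 2621/765)
5. F_x = -3208/255  [CB ∥ FA ∩ BA ∥ CF]
6. F_y = -184/255  [CB ∥ FA ∩ BA ∥ CF]
   → F = (-3208/255, -184/255)

A = (-446/85, -33/85)
D = (-2188/765, 2621/765)
F = (-3208/255, -184/255)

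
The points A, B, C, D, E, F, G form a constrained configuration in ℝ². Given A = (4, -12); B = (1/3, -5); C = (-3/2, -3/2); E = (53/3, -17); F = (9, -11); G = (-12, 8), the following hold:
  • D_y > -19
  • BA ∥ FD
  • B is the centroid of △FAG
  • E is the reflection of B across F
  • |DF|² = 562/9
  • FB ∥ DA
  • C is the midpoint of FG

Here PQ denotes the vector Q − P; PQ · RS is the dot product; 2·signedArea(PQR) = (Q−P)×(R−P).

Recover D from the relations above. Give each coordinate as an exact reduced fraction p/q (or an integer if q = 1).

1. D_x = 38/3  [FB ∥ DA ∩ BA ∥ FD]
2. D_y = -18  [FB ∥ DA ∩ BA ∥ FD]
   → D = (38/3, -18)

D = (38/3, -18)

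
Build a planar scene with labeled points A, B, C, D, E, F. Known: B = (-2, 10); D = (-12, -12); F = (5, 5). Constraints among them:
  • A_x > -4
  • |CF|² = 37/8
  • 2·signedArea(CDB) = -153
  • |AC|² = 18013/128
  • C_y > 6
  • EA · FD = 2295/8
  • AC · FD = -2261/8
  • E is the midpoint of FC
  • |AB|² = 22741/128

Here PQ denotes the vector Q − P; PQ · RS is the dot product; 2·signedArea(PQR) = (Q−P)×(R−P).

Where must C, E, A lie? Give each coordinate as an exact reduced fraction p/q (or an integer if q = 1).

1. C_x = 13/4  [line -22·x + 10·y + 9 = 0 ∩ |CF|² = 37/8]
2. C_y = 25/4  [line -22·x + 10·y + 9 = 0 ∩ |CF|² = 37/8]
   → C = (13/4, 25/4)
3. E_x = 33/8  [E is the midpoint of FC]
4. E_y = 45/8  [E is the midpoint of FC]
   → E = (33/8, 45/8)
5. A_x = -63/16  [line 17·x + 17·y + 969/8 = 0 ∩ |AB|² = 22741/128]
6. A_y = -51/16  [line 17·x + 17·y + 969/8 = 0 ∩ |AB|² = 22741/128]
   → A = (-63/16, -51/16)

A = (-63/16, -51/16)
C = (13/4, 25/4)
E = (33/8, 45/8)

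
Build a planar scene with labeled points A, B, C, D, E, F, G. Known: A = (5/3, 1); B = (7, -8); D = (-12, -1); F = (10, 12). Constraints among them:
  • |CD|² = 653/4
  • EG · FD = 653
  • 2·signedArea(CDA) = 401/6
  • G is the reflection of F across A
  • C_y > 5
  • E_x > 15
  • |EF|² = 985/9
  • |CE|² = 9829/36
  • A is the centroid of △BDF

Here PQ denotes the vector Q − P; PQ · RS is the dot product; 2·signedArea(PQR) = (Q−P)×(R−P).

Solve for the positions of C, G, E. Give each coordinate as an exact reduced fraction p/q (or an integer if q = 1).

1. C_x = -1  [line -2·x + 41/3·y + -463/6 = 0 ∩ |CD|² = 653/4]
2. C_y = 11/2  [line -2·x + 41/3·y + -463/6 = 0 ∩ |CD|² = 653/4]
   → C = (-1, 11/2)
3. G_x = -20/3  [G is the reflection of F across A]
4. G_y = -10  [G is the reflection of F across A]
   → G = (-20/3, -10)
5. E_x = 46/3  [line 22·x + 13·y + -1129/3 = 0 ∩ |CE|² = 9829/36]
6. E_y = 3  [line 22·x + 13·y + -1129/3 = 0 ∩ |CE|² = 9829/36]
   → E = (46/3, 3)

C = (-1, 11/2)
E = (46/3, 3)
G = (-20/3, -10)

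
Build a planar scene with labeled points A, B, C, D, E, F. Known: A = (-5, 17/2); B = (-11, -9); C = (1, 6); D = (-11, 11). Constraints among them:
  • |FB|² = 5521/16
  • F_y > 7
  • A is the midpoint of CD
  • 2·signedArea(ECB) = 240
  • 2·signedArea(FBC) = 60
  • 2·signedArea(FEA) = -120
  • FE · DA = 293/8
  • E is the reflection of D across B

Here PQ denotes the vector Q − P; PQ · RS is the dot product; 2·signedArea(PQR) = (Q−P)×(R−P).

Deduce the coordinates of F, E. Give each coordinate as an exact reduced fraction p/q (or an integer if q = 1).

1. F_x = -2  [line -15·x + 12·y + -117 = 0 ∩ |FB|² = 5521/16]
2. F_y = 29/4  [line -15·x + 12·y + -117 = 0 ∩ |FB|² = 5521/16]
   → F = (-2, 29/4)
3. E_x = -11  [FE · DA = 293/8 ∩ E is the reflection of D across B]
4. E_y = -29  [FE · DA = 293/8 ∩ E is the reflection of D across B]
   → E = (-11, -29)

E = (-11, -29)
F = (-2, 29/4)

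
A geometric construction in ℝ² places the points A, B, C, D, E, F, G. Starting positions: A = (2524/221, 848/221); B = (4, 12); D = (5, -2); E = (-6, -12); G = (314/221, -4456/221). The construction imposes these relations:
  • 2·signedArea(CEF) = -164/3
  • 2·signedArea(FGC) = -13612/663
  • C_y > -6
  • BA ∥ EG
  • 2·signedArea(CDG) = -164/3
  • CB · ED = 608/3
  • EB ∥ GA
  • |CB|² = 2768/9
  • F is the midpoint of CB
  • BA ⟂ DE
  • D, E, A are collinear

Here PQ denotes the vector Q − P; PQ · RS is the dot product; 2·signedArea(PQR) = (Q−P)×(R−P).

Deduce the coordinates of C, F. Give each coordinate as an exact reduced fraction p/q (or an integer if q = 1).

1. C_x = 4/3  [2·signedArea(CDG) = -164/3 ∩ CB · ED = 608/3]
2. C_y = -16/3  [2·signedArea(CDG) = -164/3 ∩ CB · ED = 608/3]
   → C = (4/3, -16/3)
3. F_x = 8/3  [F is the midpoint of CB]
4. F_y = 10/3  [F is the midpoint of CB]
   → F = (8/3, 10/3)

C = (4/3, -16/3)
F = (8/3, 10/3)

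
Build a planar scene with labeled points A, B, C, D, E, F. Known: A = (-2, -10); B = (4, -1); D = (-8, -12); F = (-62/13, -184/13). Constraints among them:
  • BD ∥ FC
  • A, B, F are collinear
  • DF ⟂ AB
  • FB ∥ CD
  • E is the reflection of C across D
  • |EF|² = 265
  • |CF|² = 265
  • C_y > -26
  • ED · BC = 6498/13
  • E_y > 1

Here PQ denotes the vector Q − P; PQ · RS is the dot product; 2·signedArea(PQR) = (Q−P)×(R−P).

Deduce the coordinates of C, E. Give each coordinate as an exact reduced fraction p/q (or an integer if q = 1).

1. C_x = -218/13  [FB ∥ CD ∩ BD ∥ FC]
2. C_y = -327/13  [FB ∥ CD ∩ BD ∥ FC]
   → C = (-218/13, -327/13)
3. E_x = 10/13  [E is the reflection of C across D]
4. E_y = 15/13  [E is the reflection of C across D]
   → E = (10/13, 15/13)

C = (-218/13, -327/13)
E = (10/13, 15/13)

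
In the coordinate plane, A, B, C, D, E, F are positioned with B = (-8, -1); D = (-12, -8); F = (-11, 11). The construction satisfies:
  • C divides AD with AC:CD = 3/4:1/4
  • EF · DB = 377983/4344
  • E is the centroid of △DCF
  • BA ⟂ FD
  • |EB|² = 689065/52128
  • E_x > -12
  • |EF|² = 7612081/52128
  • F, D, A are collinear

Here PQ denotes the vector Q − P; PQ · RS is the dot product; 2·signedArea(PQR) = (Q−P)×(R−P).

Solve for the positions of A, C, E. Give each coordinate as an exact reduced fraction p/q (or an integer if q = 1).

A = (-4207/362, -293/362)
C = (-17239/1448, -8981/1448)
E = (-50543/4344, -4637/4344)

1. A_x = -4207/362  [F, D, A are collinear ∩ BA ⟂ FD]
2. A_y = -293/362  [F, D, A are collinear ∩ BA ⟂ FD]
   → A = (-4207/362, -293/362)
3. C_x = -17239/1448  [C divides AD with AC:CD = 3/4:1/4]
4. C_y = -8981/1448  [C divides AD with AC:CD = 3/4:1/4]
   → C = (-17239/1448, -8981/1448)
5. E_x = -50543/4344  [E is the centroid of △DCF]
6. E_y = -4637/4344  [E is the centroid of △DCF]
   → E = (-50543/4344, -4637/4344)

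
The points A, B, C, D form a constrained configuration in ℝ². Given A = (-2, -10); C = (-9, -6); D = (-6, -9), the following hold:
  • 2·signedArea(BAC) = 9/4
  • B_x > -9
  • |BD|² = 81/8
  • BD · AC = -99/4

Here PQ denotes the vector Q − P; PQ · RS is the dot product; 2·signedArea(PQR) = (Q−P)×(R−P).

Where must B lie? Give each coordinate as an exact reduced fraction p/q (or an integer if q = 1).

1. B_x = -33/4  [2·signedArea(BAC) = 9/4 ∩ BD · AC = -99/4]
2. B_y = -27/4  [2·signedArea(BAC) = 9/4 ∩ BD · AC = -99/4]
   → B = (-33/4, -27/4)

B = (-33/4, -27/4)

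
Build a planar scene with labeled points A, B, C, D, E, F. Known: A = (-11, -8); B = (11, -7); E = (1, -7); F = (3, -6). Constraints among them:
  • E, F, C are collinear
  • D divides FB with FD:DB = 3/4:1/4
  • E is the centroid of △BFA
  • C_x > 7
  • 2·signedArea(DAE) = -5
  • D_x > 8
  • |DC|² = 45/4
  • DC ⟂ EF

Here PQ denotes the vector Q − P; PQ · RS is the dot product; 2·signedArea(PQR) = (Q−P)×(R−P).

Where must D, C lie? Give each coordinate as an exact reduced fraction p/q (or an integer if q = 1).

C = (15/2, -15/4)
D = (9, -27/4)

1. D_x = 9  [D divides FB with FD:DB = 3/4:1/4]
2. D_y = -27/4  [D divides FB with FD:DB = 3/4:1/4]
   → D = (9, -27/4)
3. C_x = 15/2  [E, F, C are collinear ∩ DC ⟂ EF]
4. C_y = -15/4  [E, F, C are collinear ∩ DC ⟂ EF]
   → C = (15/2, -15/4)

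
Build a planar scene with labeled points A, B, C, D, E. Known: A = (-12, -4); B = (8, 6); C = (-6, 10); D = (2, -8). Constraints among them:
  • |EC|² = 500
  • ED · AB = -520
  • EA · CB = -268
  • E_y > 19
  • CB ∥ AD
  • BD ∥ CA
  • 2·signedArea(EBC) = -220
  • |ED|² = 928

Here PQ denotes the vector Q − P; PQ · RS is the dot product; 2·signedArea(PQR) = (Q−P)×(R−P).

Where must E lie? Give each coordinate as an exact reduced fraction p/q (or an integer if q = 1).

E = (14, 20)

1. E_x = 14  [EA · CB = -268 ∩ ED · AB = -520]
2. E_y = 20  [EA · CB = -268 ∩ ED · AB = -520]
   → E = (14, 20)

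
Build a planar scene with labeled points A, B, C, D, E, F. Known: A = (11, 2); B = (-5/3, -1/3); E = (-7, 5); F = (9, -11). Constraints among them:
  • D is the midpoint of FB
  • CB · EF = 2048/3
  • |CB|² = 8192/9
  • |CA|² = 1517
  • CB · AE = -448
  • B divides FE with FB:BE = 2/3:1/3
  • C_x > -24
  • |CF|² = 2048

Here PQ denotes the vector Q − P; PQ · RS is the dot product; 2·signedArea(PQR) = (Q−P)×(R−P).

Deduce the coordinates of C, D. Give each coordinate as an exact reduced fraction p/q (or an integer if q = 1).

1. C_x = -23  [CB · AE = -448 ∩ CB · EF = 2048/3]
2. C_y = 21  [CB · AE = -448 ∩ CB · EF = 2048/3]
   → C = (-23, 21)
3. D_x = 11/3  [D is the midpoint of FB]
4. D_y = -17/3  [D is the midpoint of FB]
   → D = (11/3, -17/3)

C = (-23, 21)
D = (11/3, -17/3)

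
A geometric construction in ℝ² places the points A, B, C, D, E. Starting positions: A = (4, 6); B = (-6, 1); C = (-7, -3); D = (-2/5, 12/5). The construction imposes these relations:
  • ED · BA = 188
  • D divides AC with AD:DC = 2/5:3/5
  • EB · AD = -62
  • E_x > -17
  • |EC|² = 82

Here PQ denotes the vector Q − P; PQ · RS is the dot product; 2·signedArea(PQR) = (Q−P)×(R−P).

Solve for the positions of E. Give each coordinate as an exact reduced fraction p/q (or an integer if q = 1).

1. E_x = -16  [ED · BA = 188 ∩ EB · AD = -62]
2. E_y = -4  [ED · BA = 188 ∩ EB · AD = -62]
   → E = (-16, -4)

E = (-16, -4)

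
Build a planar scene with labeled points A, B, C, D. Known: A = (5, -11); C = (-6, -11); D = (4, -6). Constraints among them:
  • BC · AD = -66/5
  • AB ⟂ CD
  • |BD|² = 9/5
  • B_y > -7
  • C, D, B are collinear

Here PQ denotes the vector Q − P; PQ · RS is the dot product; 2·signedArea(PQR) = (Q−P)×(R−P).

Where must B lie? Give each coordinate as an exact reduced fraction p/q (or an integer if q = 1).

B = (14/5, -33/5)

1. B_x = 14/5  [C, D, B are collinear ∩ AB ⟂ CD]
2. B_y = -33/5  [C, D, B are collinear ∩ AB ⟂ CD]
   → B = (14/5, -33/5)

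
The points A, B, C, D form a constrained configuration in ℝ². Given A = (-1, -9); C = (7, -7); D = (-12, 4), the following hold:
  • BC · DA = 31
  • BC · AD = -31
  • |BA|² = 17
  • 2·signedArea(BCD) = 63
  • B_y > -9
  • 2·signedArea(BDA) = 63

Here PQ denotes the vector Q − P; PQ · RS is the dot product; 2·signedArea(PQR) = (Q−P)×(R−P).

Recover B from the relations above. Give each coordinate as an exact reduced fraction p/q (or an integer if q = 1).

1. B_x = 3  [BC · AD = -31 ∩ 2·signedArea(BCD) = 63]
2. B_y = -8  [BC · AD = -31 ∩ 2·signedArea(BCD) = 63]
   → B = (3, -8)

B = (3, -8)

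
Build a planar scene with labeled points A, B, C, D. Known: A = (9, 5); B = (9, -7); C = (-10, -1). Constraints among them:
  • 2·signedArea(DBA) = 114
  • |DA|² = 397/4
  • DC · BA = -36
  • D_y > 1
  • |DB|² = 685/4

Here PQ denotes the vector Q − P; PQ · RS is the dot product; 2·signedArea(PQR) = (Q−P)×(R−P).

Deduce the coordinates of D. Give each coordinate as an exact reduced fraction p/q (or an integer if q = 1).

D = (-1/2, 2)

1. D_x = -1/2  [2·signedArea(DBA) = 114 ∩ DC · BA = -36]
2. D_y = 2  [2·signedArea(DBA) = 114 ∩ DC · BA = -36]
   → D = (-1/2, 2)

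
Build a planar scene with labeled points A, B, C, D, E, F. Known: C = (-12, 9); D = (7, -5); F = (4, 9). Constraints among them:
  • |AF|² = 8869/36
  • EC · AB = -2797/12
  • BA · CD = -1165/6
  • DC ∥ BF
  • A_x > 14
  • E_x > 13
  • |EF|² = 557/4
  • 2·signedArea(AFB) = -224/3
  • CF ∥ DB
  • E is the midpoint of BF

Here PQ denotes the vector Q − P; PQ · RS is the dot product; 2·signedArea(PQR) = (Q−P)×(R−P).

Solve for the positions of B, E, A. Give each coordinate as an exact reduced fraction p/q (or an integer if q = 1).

1. B_x = 23  [DC ∥ BF ∩ CF ∥ DB]
2. B_y = -5  [DC ∥ BF ∩ CF ∥ DB]
   → B = (23, -5)
3. E_x = 27/2  [E is the midpoint of BF]
4. E_y = 2  [E is the midpoint of BF]
   → E = (27/2, 2)
5. A_x = 29/2  [2·signedArea(AFB) = -224/3 ∩ EC · AB = -2797/12]
6. A_y = -8/3  [2·signedArea(AFB) = -224/3 ∩ EC · AB = -2797/12]
   → A = (29/2, -8/3)

A = (29/2, -8/3)
B = (23, -5)
E = (27/2, 2)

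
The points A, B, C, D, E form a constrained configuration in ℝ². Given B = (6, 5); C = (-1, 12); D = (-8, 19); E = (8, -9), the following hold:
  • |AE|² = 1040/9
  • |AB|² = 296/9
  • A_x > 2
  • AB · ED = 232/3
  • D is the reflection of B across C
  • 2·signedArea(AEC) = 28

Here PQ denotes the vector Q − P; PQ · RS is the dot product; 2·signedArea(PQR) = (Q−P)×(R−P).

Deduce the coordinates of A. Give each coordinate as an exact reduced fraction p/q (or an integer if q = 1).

A = (8/3, 1/3)

1. A_x = 8/3  [AB · ED = 232/3 ∩ 2·signedArea(AEC) = 28]
2. A_y = 1/3  [AB · ED = 232/3 ∩ 2·signedArea(AEC) = 28]
   → A = (8/3, 1/3)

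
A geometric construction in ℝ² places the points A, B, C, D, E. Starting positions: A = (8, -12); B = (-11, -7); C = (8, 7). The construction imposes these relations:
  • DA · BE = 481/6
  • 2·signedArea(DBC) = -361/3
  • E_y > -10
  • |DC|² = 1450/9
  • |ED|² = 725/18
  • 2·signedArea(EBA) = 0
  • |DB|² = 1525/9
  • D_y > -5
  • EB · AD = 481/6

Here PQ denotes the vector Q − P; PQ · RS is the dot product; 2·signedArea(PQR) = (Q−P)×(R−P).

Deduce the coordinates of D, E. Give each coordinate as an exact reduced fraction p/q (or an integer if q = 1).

1. D_x = 5/3  [line -14·x + 19·y + 298/3 = 0 ∩ |DB|² = 1525/9]
2. D_y = -4  [line -14·x + 19·y + 298/3 = 0 ∩ |DB|² = 1525/9]
   → D = (5/3, -4)
3. E_x = -3/2  [2·signedArea(EBA) = 0 ∩ DA · BE = 481/6]
4. E_y = -19/2  [2·signedArea(EBA) = 0 ∩ DA · BE = 481/6]
   → E = (-3/2, -19/2)

D = (5/3, -4)
E = (-3/2, -19/2)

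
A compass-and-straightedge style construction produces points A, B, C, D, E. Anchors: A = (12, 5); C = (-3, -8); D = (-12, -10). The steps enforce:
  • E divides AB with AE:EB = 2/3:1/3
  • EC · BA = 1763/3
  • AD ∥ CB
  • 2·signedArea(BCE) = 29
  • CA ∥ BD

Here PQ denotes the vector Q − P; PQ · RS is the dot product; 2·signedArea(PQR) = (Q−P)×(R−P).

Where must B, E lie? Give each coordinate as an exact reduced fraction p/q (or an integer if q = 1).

1. B_x = -27  [CA ∥ BD ∩ AD ∥ CB]
2. B_y = -23  [CA ∥ BD ∩ AD ∥ CB]
   → B = (-27, -23)
3. E_x = -14  [E divides AB with AE:EB = 2/3:1/3]
4. E_y = -41/3  [E divides AB with AE:EB = 2/3:1/3]
   → E = (-14, -41/3)

B = (-27, -23)
E = (-14, -41/3)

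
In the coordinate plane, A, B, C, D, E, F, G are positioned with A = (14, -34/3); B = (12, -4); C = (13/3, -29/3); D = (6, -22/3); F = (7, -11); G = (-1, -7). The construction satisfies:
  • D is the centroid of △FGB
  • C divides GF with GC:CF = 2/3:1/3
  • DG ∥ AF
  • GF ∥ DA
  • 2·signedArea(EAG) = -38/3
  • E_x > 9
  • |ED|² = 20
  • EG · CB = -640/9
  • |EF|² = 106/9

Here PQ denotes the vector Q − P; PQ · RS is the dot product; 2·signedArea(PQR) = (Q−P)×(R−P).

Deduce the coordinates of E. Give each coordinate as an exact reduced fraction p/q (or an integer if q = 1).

1. E_x = 10  [EG · CB = -640/9 ∩ 2·signedArea(EAG) = -38/3]
2. E_y = -28/3  [EG · CB = -640/9 ∩ 2·signedArea(EAG) = -38/3]
   → E = (10, -28/3)

E = (10, -28/3)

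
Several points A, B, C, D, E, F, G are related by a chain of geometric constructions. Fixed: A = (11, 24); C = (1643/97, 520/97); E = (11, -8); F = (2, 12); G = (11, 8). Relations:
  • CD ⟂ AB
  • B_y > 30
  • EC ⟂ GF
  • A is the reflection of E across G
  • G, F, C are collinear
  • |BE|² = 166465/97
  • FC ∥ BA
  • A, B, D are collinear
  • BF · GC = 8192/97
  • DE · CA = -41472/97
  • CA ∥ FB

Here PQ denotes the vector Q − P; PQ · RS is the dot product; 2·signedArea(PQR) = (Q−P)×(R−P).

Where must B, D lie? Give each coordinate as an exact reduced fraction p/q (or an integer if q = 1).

1. B_x = -382/97  [FC ∥ BA ∩ CA ∥ FB]
2. B_y = 2972/97  [FC ∥ BA ∩ CA ∥ FB]
   → B = (-382/97, 2972/97)
3. D_x = 2219/97  [A, B, D are collinear ∩ CD ⟂ AB]
4. D_y = 1816/97  [A, B, D are collinear ∩ CD ⟂ AB]
   → D = (2219/97, 1816/97)

B = (-382/97, 2972/97)
D = (2219/97, 1816/97)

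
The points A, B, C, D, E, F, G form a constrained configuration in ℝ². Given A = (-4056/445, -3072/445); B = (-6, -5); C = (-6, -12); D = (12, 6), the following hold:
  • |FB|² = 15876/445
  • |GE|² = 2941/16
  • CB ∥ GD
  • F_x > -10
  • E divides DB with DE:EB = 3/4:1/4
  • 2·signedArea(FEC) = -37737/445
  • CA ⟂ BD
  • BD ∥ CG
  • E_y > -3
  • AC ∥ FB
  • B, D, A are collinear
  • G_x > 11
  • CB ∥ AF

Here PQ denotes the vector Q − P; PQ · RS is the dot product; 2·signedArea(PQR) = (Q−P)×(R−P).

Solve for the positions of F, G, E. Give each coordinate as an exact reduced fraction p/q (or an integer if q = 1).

1. F_x = -4056/445  [AC ∥ FB ∩ CB ∥ AF]
2. F_y = 43/445  [AC ∥ FB ∩ CB ∥ AF]
   → F = (-4056/445, 43/445)
3. G_x = 12  [CB ∥ GD ∩ BD ∥ CG]
4. G_y = -1  [CB ∥ GD ∩ BD ∥ CG]
   → G = (12, -1)
5. E_x = -3/2  [E divides DB with DE:EB = 3/4:1/4]
6. E_y = -9/4  [E divides DB with DE:EB = 3/4:1/4]
   → E = (-3/2, -9/4)

E = (-3/2, -9/4)
F = (-4056/445, 43/445)
G = (12, -1)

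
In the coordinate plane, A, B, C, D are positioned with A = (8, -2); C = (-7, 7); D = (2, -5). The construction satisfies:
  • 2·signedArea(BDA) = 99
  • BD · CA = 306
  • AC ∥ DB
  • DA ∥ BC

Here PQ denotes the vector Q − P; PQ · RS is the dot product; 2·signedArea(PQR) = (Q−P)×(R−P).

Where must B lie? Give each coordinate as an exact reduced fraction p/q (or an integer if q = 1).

1. B_x = -13  [DA ∥ BC ∩ AC ∥ DB]
2. B_y = 4  [DA ∥ BC ∩ AC ∥ DB]
   → B = (-13, 4)

B = (-13, 4)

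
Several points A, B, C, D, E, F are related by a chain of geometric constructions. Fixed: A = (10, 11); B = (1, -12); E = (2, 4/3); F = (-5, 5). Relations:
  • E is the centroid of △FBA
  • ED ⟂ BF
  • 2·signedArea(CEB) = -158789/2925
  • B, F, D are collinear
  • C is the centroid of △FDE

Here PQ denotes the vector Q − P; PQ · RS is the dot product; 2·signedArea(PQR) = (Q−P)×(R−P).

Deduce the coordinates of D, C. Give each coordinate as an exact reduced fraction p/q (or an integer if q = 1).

1. D_x = -999/325  [B, F, D are collinear ∩ ED ⟂ BF]
2. D_y = -446/975  [B, F, D are collinear ∩ ED ⟂ BF]
   → D = (-999/325, -446/975)
3. C_x = -658/325  [C is the centroid of △FDE]
4. C_y = 5729/2925  [C is the centroid of △FDE]
   → C = (-658/325, 5729/2925)

C = (-658/325, 5729/2925)
D = (-999/325, -446/975)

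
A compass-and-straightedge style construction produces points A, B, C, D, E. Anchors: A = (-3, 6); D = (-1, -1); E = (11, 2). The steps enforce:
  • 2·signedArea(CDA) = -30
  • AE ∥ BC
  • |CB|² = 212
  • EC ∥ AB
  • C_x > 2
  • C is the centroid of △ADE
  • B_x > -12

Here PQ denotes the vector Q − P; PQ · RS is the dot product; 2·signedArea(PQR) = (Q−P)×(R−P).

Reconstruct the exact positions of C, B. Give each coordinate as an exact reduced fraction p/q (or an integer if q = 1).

B = (-35/3, 19/3)
C = (7/3, 7/3)

1. C_x = 7/3  [C is the centroid of △ADE]
2. C_y = 7/3  [C is the centroid of △ADE]
   → C = (7/3, 7/3)
3. B_x = -35/3  [AE ∥ BC ∩ EC ∥ AB]
4. B_y = 19/3  [AE ∥ BC ∩ EC ∥ AB]
   → B = (-35/3, 19/3)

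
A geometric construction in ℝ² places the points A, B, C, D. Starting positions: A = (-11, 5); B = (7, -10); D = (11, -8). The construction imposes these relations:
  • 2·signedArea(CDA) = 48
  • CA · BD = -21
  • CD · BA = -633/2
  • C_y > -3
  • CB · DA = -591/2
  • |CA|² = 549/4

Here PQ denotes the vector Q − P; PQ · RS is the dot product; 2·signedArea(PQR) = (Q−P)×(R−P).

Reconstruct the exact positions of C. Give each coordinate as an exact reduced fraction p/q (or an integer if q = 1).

1. C_x = -2  [CD · BA = -633/2 ∩ 2·signedArea(CDA) = 48]
2. C_y = -5/2  [CD · BA = -633/2 ∩ 2·signedArea(CDA) = 48]
   → C = (-2, -5/2)

C = (-2, -5/2)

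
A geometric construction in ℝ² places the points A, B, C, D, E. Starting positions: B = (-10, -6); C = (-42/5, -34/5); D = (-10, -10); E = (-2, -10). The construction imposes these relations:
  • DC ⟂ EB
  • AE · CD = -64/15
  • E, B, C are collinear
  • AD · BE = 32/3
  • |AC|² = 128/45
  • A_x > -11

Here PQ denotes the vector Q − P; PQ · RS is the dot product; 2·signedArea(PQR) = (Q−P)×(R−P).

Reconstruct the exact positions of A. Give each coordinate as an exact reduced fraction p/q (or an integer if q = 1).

A = (-10, -22/3)

1. A_x = -10  [AD · BE = 32/3 ∩ AE · CD = -64/15]
2. A_y = -22/3  [AD · BE = 32/3 ∩ AE · CD = -64/15]
   → A = (-10, -22/3)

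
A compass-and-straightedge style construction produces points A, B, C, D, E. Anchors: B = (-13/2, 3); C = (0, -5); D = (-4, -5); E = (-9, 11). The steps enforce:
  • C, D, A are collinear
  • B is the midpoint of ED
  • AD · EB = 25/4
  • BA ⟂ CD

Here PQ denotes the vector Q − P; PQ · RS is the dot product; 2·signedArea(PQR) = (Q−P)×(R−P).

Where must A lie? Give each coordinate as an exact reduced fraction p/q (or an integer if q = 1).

A = (-13/2, -5)

1. A_x = -13/2  [C, D, A are collinear ∩ BA ⟂ CD]
2. A_y = -5  [C, D, A are collinear ∩ BA ⟂ CD]
   → A = (-13/2, -5)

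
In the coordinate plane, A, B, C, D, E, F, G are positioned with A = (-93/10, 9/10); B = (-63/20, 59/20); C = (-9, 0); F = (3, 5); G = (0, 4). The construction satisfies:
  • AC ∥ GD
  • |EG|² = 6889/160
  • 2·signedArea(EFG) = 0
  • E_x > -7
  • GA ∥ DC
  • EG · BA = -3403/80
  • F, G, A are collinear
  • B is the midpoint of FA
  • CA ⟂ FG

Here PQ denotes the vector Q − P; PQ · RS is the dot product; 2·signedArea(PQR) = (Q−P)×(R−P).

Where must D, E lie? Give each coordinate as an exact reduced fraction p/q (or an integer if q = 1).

D = (3/10, 31/10)
E = (-249/40, 77/40)

1. D_x = 3/10  [GA ∥ DC ∩ AC ∥ GD]
2. D_y = 31/10  [GA ∥ DC ∩ AC ∥ GD]
   → D = (3/10, 31/10)
3. E_x = -249/40  [2·signedArea(EFG) = 0 ∩ EG · BA = -3403/80]
4. E_y = 77/40  [2·signedArea(EFG) = 0 ∩ EG · BA = -3403/80]
   → E = (-249/40, 77/40)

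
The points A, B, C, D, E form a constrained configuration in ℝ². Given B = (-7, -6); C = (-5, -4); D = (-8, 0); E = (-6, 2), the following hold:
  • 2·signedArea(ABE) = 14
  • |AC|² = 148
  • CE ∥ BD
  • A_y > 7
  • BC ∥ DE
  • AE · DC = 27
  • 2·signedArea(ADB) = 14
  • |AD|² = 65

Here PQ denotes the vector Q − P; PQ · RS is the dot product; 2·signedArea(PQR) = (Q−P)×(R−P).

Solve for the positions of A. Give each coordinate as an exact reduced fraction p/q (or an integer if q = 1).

A = (-7, 8)

1. A_x = -7  [2·signedArea(ADB) = 14 ∩ 2·signedArea(ABE) = 14]
2. A_y = 8  [2·signedArea(ADB) = 14 ∩ 2·signedArea(ABE) = 14]
   → A = (-7, 8)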